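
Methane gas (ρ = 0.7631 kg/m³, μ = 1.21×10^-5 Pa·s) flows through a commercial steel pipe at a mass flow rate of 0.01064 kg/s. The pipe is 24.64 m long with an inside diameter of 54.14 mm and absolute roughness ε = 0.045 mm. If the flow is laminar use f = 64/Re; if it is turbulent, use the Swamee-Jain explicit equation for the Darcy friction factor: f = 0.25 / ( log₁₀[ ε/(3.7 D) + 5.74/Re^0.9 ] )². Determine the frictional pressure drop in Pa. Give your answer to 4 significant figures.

A = πD²/4 = π(0.05414)²/4 = 0.002302 m²; mean velocity V = ṁ/(ρA) = 0.01064/(0.7631 · 0.002302) = 6.057 m/s.
Reynolds number Re = ρVD/μ = 0.7631 · 6.057 · 0.05414 / 1.21e-05 = 2.068e+04.
Re > 4000 → turbulent. Relative roughness ε/D = 4.5e-05/0.05414 = 0.000831. Swamee-Jain: f = 0.25/(log₁₀[0.000831/3.7 + 5.74/2.068e+04^0.9])² = 0.25/(log₁₀[0.000225 + 0.00075])² = 0.25/(-3.011)² = 0.02757.
Darcy-Weisbach: ΔP = f(L/D)(ρV²/2) = 0.02757·(24.64/0.05414)·(0.7631·6.057²/2) = 0.02757·455.1·14 = 175.6 Pa.

ΔP ≈ 175.6 Pa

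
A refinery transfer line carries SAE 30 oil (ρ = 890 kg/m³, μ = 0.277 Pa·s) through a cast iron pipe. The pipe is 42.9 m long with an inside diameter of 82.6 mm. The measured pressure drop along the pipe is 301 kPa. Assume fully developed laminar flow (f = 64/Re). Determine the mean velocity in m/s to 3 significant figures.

For laminar flow, f = 64/Re with Re = ρVD/μ, so Darcy-Weisbach reduces to ΔP = 32μLV/D². Solving for V: V = ΔP·D²/(32μL) = 3.01e+05·(0.0826)²/(32·0.277·42.9) = 5.401 m/s.
Check: Re = ρVD/μ = 890·5.401·0.0826/0.277 = 1433 < 2300, so the laminar assumption holds.

V ≈ 5.40 m/s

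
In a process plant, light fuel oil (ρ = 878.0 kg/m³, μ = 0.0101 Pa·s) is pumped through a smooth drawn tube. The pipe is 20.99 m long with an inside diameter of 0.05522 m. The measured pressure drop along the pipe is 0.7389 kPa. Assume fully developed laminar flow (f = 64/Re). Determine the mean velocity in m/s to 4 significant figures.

For laminar flow, f = 64/Re with Re = ρVD/μ, so Darcy-Weisbach reduces to ΔP = 32μLV/D². Solving for V: V = ΔP·D²/(32μL) = 738.9·(0.05522)²/(32·0.0101·20.99) = 0.3321 m/s.
Check: Re = ρVD/μ = 878·0.3321·0.05522/0.0101 = 1594 < 2300, so the laminar assumption holds.

V ≈ 0.3321 m/s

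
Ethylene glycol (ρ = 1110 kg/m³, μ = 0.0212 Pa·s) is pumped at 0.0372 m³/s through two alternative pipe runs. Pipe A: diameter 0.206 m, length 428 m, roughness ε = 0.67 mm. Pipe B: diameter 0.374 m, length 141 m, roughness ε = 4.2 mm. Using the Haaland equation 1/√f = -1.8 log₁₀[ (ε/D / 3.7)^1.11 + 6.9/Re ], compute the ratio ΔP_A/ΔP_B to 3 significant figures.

ΔP_A/ΔP_B ≈ 43.9

Pipe A: V = Q/A = 0.0372/0.03333 = 1.116 m/s; Re = 1.204e+04; ε/D = 0.00325; Haaland → f = 0.03408; ΔP_A = f(L/D)(ρV²/2) = 4.895e+04 Pa.
Pipe B: V = Q/A = 0.0372/0.1099 = 0.3386 m/s; Re = 6631; ε/D = 0.0112; Haaland → f = 0.04645; ΔP_B = f(L/D)(ρV²/2) = 1114 Pa.
ΔP_A/ΔP_B = 4.895e+04/1114 = 43.9.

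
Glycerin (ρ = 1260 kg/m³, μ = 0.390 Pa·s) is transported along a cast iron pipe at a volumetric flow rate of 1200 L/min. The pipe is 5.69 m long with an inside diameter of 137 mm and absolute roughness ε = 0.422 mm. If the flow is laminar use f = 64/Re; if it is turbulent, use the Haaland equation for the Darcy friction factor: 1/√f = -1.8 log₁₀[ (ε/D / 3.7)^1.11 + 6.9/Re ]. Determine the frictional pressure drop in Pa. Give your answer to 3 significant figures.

ΔP ≈ 5130 Pa

Q = 1200 L/min = 1200/60000 = 0.02 m³/s.
Cross-sectional area A = πD²/4 = π(0.137)²/4 = 0.01474 m²; mean velocity V = Q/A = 0.02/0.01474 = 1.357 m/s.
Reynolds number Re = ρVD/μ = 1260 · 1.357 · 0.137 / 0.39 = 600.5.
Re < 2300 → laminar flow, so f = 64/Re = 64/600.5 = 0.1066 (the turbulent correlation is not needed).
Darcy-Weisbach: ΔP = f(L/D)(ρV²/2) = 0.1066·(5.69/0.137)·(1260·1.357²/2) = 0.1066·41.53·1160 = 5133 Pa.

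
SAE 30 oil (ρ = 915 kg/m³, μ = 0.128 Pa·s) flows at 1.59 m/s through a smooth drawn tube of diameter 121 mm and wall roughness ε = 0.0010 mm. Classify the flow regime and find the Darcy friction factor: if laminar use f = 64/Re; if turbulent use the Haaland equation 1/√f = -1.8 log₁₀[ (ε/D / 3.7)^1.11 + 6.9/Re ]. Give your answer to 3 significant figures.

Re = ρVD/μ = 915·1.59·0.121/0.128 = 1375.
Re < 2300 → laminar, so f = 64/Re = 0.04654 (roughness is irrelevant in laminar flow).

f ≈ 0.0465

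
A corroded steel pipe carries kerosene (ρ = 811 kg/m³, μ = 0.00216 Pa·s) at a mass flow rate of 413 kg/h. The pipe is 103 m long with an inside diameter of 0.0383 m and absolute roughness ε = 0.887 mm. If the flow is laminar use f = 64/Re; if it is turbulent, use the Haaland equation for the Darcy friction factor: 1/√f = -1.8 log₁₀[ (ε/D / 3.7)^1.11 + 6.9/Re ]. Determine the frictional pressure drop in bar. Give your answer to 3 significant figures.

ΔP ≈ 0.00596 bar

ṁ = 413 kg/h = 413/3600 = 0.1147 kg/s.
A = πD²/4 = π(0.0383)²/4 = 0.001152 m²; mean velocity V = ṁ/(ρA) = 0.1147/(811 · 0.001152) = 0.1228 m/s.
Reynolds number Re = ρVD/μ = 811 · 0.1228 · 0.0383 / 0.00216 = 1766.
Re < 2300 → laminar flow, so f = 64/Re = 64/1766 = 0.03625 (the turbulent correlation is not needed).
Darcy-Weisbach: ΔP = f(L/D)(ρV²/2) = 0.03625·(103/0.0383)·(811·0.1228²/2) = 0.03625·2689·6.113 = 595.9 Pa.
ΔP = 595.9 Pa = 0.00596 bar.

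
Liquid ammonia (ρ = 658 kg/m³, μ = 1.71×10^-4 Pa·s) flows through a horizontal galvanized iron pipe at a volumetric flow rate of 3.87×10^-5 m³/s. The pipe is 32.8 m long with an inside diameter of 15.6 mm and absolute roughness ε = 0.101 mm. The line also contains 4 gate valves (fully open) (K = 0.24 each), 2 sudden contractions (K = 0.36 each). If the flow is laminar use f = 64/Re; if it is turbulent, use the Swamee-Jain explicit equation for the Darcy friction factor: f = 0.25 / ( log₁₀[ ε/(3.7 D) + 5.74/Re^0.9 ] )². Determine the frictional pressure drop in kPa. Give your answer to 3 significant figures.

Cross-sectional area A = πD²/4 = π(0.0156)²/4 = 0.0001911 m²; mean velocity V = Q/A = 3.87e-05/0.0001911 = 0.2025 m/s.
Reynolds number Re = ρVD/μ = 658 · 0.2025 · 0.0156 / 0.000171 = 1.215e+04.
Re > 4000 → turbulent. Relative roughness ε/D = 0.000101/0.0156 = 0.00647. Swamee-Jain: f = 0.25/(log₁₀[0.00647/3.7 + 5.74/1.215e+04^0.9])² = 0.25/(log₁₀[0.00175 + 0.00121])² = 0.25/(-2.529)² = 0.03909.
Total minor-loss coefficient ΣK = 4·0.24 + 2·0.36 = 1.68.
ΔP = [f·L/D + ΣK]·(ρV²/2) = [0.03909·32.8/0.0156 + 1.68]·(658·0.2025²/2) = [82.2 + 1.68]·13.49 = 1131 Pa.
ΔP = 1131 Pa = 1.13 kPa.

ΔP ≈ 1.13 kPa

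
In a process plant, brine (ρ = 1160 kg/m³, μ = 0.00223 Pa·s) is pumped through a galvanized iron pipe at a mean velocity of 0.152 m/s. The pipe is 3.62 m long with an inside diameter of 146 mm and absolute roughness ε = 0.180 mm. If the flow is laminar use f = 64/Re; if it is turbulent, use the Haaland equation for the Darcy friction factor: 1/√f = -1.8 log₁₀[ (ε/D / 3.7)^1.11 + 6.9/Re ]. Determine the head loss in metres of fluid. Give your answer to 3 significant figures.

Reynolds number Re = ρVD/μ = 1160 · 0.152 · 0.146 / 0.00223 = 1.154e+04.
Re > 4000 → turbulent. Relative roughness ε/D = 0.00018/0.146 = 0.00123. Haaland: 1/√f = -1.8 log₁₀[(0.00123/3.7)^1.11 + 6.9/1.154e+04] = -1.8 log₁₀[0.000138 + 0.000598] = 5.64, so f = 0.03144.
Darcy-Weisbach: ΔP = f(L/D)(ρV²/2) = 0.03144·(3.62/0.146)·(1160·0.152²/2) = 0.03144·24.79·13.4 = 10.45 Pa.
Head loss h_f = ΔP/(ρg) = 10.45/(1160·9.81) = 9.18×10^-4 m.

h_f ≈ 9.18×10^-4 m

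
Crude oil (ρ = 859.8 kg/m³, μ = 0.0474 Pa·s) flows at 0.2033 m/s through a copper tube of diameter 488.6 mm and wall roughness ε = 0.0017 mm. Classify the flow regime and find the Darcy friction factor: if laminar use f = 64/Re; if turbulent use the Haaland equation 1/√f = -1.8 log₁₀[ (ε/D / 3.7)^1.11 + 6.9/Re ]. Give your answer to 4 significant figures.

Re = ρVD/μ = 859.8·0.2033·0.4886/0.0474 = 1802.
Re < 2300 → laminar, so f = 64/Re = 0.03552 (roughness is irrelevant in laminar flow).

f ≈ 0.03552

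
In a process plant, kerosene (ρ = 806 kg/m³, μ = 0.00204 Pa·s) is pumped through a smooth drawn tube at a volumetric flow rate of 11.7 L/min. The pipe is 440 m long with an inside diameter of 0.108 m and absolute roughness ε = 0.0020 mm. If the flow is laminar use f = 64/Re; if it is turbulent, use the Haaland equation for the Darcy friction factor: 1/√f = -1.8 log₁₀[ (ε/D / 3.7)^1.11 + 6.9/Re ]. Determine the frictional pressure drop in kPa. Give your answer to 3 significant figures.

ΔP ≈ 0.0524 kPa

Q = 11.7 L/min = 11.7/60000 = 0.000195 m³/s.
Cross-sectional area A = πD²/4 = π(0.108)²/4 = 0.009161 m²; mean velocity V = Q/A = 0.000195/0.009161 = 0.02129 m/s.
Reynolds number Re = ρVD/μ = 806 · 0.02129 · 0.108 / 0.00204 = 908.3.
Re < 2300 → laminar flow, so f = 64/Re = 64/908.3 = 0.07046 (the turbulent correlation is not needed).
Darcy-Weisbach: ΔP = f(L/D)(ρV²/2) = 0.07046·(440/0.108)·(806·0.02129²/2) = 0.07046·4074·0.1826 = 52.42 Pa.
ΔP = 52.42 Pa = 0.0524 kPa.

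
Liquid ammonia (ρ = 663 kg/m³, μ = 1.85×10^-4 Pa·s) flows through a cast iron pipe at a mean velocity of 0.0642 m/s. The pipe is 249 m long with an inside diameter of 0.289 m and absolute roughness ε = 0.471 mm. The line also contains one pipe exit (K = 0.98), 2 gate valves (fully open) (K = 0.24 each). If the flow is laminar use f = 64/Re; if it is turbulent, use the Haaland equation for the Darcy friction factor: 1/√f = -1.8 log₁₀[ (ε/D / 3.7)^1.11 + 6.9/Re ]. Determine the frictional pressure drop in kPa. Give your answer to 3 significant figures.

ΔP ≈ 0.0311 kPa

Reynolds number Re = ρVD/μ = 663 · 0.0642 · 0.289 / 0.000185 = 6.649e+04.
Re > 4000 → turbulent. Relative roughness ε/D = 0.000471/0.289 = 0.00163. Haaland: 1/√f = -1.8 log₁₀[(0.00163/3.7)^1.11 + 6.9/6.649e+04] = -1.8 log₁₀[0.000188 + 0.000104] = 6.362, so f = 0.0247.
Total minor-loss coefficient ΣK = 1·0.98 + 2·0.24 = 1.46.
ΔP = [f·L/D + ΣK]·(ρV²/2) = [0.0247·249/0.289 + 1.46]·(663·0.0642²/2) = [21.29 + 1.46]·1.366 = 31.08 Pa.
ΔP = 31.08 Pa = 0.0311 kPa.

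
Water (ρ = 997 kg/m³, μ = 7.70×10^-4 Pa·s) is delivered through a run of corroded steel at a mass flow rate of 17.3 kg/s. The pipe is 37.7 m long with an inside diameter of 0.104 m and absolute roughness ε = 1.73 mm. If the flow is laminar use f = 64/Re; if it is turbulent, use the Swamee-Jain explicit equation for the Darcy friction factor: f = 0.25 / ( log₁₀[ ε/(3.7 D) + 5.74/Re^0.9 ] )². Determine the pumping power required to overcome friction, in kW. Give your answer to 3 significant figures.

A = πD²/4 = π(0.104)²/4 = 0.008495 m²; mean velocity V = ṁ/(ρA) = 17.3/(997 · 0.008495) = 2.043 m/s.
Reynolds number Re = ρVD/μ = 997 · 2.043 · 0.104 / 0.00077 = 2.751e+05.
Re > 4000 → turbulent. Relative roughness ε/D = 0.00173/0.104 = 0.0166. Swamee-Jain: f = 0.25/(log₁₀[0.0166/3.7 + 5.74/2.751e+05^0.9])² = 0.25/(log₁₀[0.0045 + 7.3e-05])² = 0.25/(-2.34)² = 0.04565.
Darcy-Weisbach: ΔP = f(L/D)(ρV²/2) = 0.04565·(37.7/0.104)·(997·2.043²/2) = 0.04565·362.5·2080 = 3.442e+04 Pa.
Q = ṁ/ρ = 17.3/997 = 0.01735 m³/s.
Pumping power P = QΔP = 0.01735·3.442e+04 = 597.2 W = 0.597 kW.

P ≈ 0.597 kW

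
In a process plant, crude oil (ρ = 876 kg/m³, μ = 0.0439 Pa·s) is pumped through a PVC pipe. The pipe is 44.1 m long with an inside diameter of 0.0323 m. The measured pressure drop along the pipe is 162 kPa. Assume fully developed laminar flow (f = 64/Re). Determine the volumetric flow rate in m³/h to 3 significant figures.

Q ≈ 8.05 m³/h

For laminar flow, f = 64/Re with Re = ρVD/μ, so Darcy-Weisbach reduces to ΔP = 32μLV/D². Solving for V: V = ΔP·D²/(32μL) = 1.62e+05·(0.0323)²/(32·0.0439·44.1) = 2.728 m/s.
Check: Re = ρVD/μ = 876·2.728·0.0323/0.0439 = 1758 < 2300, so the laminar assumption holds.
Q = V·A = 2.728·(π/4·0.0323²) = 0.002235 m³/s = 8.05 m³/h.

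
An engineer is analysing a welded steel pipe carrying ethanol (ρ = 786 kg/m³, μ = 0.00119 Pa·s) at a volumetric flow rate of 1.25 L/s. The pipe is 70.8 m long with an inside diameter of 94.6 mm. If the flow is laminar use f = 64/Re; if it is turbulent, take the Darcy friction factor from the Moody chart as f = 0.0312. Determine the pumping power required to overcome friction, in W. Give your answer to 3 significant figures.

Q = 1.25 L/s = 1.25/1000 = 0.00125 m³/s.
Cross-sectional area A = πD²/4 = π(0.0946)²/4 = 0.007029 m²; mean velocity V = Q/A = 0.00125/0.007029 = 0.1778 m/s.
Reynolds number Re = ρVD/μ = 786 · 0.1778 · 0.0946 / 0.00119 = 1.111e+04.
Re > 4000 → turbulent; use the Moody-chart value f = 0.0312.
Darcy-Weisbach: ΔP = f(L/D)(ρV²/2) = 0.0312·(70.8/0.0946)·(786·0.1778²/2) = 0.0312·748.4·12.43 = 290.2 Pa.
Pumping power P = QΔP = 0.00125·290.2 = 0.3628 W = 0.363 W.

P ≈ 0.363 W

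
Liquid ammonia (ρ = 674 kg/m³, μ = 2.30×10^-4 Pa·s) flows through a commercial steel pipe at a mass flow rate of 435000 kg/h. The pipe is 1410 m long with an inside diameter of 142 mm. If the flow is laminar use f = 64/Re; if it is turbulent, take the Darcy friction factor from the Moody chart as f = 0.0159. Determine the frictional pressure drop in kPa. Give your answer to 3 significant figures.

ṁ = 435000 kg/h = 435000/3600 = 120.8 kg/s.
A = πD²/4 = π(0.142)²/4 = 0.01584 m²; mean velocity V = ṁ/(ρA) = 120.8/(674 · 0.01584) = 11.32 m/s.
Reynolds number Re = ρVD/μ = 674 · 11.32 · 0.142 / 0.00023 = 4.711e+06.
Re > 4000 → turbulent; use the Moody-chart value f = 0.0159.
Darcy-Weisbach: ΔP = f(L/D)(ρV²/2) = 0.0159·(1410/0.142)·(674·11.32²/2) = 0.0159·9930·4.319e+04 = 6.818e+06 Pa.
ΔP = 6.818e+06 Pa = 6820 kPa.

ΔP ≈ 6820 kPa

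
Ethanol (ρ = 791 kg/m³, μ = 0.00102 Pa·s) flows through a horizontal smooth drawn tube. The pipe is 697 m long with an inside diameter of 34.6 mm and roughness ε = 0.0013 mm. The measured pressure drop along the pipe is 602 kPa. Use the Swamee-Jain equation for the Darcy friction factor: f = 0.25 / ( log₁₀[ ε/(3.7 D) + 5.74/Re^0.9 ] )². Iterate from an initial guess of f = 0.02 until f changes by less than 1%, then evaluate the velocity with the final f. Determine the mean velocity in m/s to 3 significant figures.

V ≈ 1.91 m/s

Rearranging Darcy-Weisbach: V = √(2·ΔP·D/(f·L·ρ)). With ε/D = 1.3e-06/0.0346 = 3.76e-05, iterate starting from f = 0.02:
  f = 0.02 → V = √(2·6.02e+05·0.0346/(0.02·697·791)) = 1.944 m/s; Re = ρVD/μ = 5.215e+04; f → 0.02072
  f = 0.02072 → V = 1.91 m/s; Re = 5.124e+04; f → 0.0208
Converged (Δf/f < 1%). With the final f = 0.0208: V = √(2·6.02e+05·0.0346/(0.0208·697·791)) = 1.906 m/s.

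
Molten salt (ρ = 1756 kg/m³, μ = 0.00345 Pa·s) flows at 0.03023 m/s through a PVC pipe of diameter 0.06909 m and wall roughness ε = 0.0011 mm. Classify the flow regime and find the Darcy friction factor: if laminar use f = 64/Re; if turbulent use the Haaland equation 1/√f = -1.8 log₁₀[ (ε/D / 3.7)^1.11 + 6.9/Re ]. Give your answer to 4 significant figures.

Re = ρVD/μ = 1756·0.03023·0.06909/0.00345 = 1063.
Re < 2300 → laminar, so f = 64/Re = 0.0602 (roughness is irrelevant in laminar flow).

f ≈ 0.06020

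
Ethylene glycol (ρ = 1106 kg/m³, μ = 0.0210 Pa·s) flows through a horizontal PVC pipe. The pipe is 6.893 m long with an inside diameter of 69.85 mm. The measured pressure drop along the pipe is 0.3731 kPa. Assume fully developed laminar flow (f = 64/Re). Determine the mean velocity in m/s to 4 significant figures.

For laminar flow, f = 64/Re with Re = ρVD/μ, so Darcy-Weisbach reduces to ΔP = 32μLV/D². Solving for V: V = ΔP·D²/(32μL) = 373.1·(0.06985)²/(32·0.021·6.893) = 0.393 m/s.
Check: Re = ρVD/μ = 1106·0.393·0.06985/0.021 = 1446 < 2300, so the laminar assumption holds.

V ≈ 0.3930 m/s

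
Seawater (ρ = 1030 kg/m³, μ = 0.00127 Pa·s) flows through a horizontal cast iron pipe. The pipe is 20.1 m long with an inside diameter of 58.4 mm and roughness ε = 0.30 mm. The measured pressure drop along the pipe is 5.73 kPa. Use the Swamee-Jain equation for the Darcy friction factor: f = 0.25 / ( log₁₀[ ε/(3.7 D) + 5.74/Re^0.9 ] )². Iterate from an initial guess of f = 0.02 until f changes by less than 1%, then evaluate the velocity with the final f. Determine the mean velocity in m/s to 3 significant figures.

V ≈ 0.992 m/s

Rearranging Darcy-Weisbach: V = √(2·ΔP·D/(f·L·ρ)). With ε/D = 0.0003/0.0584 = 0.00514, iterate starting from f = 0.02:
  f = 0.02 → V = √(2·5730·0.0584/(0.02·20.1·1030)) = 1.271 m/s; Re = ρVD/μ = 6.022e+04; f → 0.03244
  f = 0.03244 → V = 0.9982 m/s; Re = 4.728e+04; f → 0.03286
  f = 0.03286 → V = 0.9919 m/s; Re = 4.698e+04; f → 0.03287
Converged (Δf/f < 1%). With the final f = 0.03287: V = √(2·5730·0.0584/(0.03287·20.1·1030)) = 0.9917 m/s.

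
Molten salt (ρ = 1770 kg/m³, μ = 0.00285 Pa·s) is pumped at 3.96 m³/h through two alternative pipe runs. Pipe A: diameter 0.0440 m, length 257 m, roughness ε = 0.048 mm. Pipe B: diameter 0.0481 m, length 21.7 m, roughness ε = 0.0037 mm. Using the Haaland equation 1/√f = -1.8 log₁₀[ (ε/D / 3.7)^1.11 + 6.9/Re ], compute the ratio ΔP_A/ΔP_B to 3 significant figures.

ΔP_A/ΔP_B ≈ 19.4

Pipe A: V = Q/A = 0.0011/0.001521 = 0.7234 m/s; Re = 1.977e+04; ε/D = 0.00109; Haaland → f = 0.02786; ΔP_A = f(L/D)(ρV²/2) = 7.538e+04 Pa.
Pipe B: V = Q/A = 0.0011/0.001817 = 0.6054 m/s; Re = 1.808e+04; ε/D = 7.69e-05; Haaland → f = 0.02652; ΔP_B = f(L/D)(ρV²/2) = 3881 Pa.
ΔP_A/ΔP_B = 7.538e+04/3881 = 19.4.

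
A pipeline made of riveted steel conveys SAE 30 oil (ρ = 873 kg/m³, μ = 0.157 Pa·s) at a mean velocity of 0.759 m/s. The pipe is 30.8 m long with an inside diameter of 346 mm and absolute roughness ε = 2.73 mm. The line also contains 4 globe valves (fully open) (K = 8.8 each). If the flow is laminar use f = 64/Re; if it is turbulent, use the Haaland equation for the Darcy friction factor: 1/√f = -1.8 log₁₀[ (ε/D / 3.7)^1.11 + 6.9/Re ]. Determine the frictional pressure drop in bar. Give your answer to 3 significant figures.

Reynolds number Re = ρVD/μ = 873 · 0.759 · 0.346 / 0.157 = 1460.
Re < 2300 → laminar flow, so f = 64/Re = 64/1460 = 0.04383 (the turbulent correlation is not needed).
Total minor-loss coefficient ΣK = 4·8.8 = 35.2.
ΔP = [f·L/D + ΣK]·(ρV²/2) = [0.04383·30.8/0.346 + 35.2]·(873·0.759²/2) = [3.901 + 35.2]·251.5 = 9832 Pa.
ΔP = 9832 Pa = 0.0983 bar.

ΔP ≈ 0.0983 bar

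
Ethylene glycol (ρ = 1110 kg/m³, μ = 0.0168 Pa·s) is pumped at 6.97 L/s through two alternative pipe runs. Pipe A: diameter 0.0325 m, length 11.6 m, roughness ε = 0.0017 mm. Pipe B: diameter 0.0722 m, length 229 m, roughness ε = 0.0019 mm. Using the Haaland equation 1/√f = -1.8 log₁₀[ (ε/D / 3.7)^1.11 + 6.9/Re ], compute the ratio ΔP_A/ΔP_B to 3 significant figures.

Pipe A: V = Q/A = 0.00697/0.0008296 = 8.402 m/s; Re = 1.804e+04; ε/D = 5.23e-05; Haaland → f = 0.0265; ΔP_A = f(L/D)(ρV²/2) = 3.706e+05 Pa.
Pipe B: V = Q/A = 0.00697/0.004094 = 1.702 m/s; Re = 8121; ε/D = 2.63e-05; Haaland → f = 0.03275; ΔP_B = f(L/D)(ρV²/2) = 1.671e+05 Pa.
ΔP_A/ΔP_B = 3.706e+05/1.671e+05 = 2.22.

ΔP_A/ΔP_B ≈ 2.22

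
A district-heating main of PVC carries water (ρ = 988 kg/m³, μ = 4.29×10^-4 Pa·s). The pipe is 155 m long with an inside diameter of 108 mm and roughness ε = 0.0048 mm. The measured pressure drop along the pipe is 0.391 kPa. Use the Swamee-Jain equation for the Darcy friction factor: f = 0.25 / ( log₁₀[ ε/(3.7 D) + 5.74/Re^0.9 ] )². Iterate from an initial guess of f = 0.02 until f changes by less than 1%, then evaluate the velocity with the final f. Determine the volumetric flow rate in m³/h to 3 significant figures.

Rearranging Darcy-Weisbach: V = √(2·ΔP·D/(f·L·ρ)). With ε/D = 4.8e-06/0.108 = 4.44e-05, iterate starting from f = 0.02:
  f = 0.02 → V = √(2·391·0.108/(0.02·155·988)) = 0.1661 m/s; Re = ρVD/μ = 4.13e+04; f → 0.02185
  f = 0.02185 → V = 0.1589 m/s; Re = 3.952e+04; f → 0.02207
Converged (Δf/f < 1%). With the final f = 0.02207: V = √(2·391·0.108/(0.02207·155·988)) = 0.1581 m/s.
Q = V·A = 0.1581·(π/4·0.108²) = 0.001448 m³/s = 5.21 m³/h.

Q ≈ 5.21 m³/h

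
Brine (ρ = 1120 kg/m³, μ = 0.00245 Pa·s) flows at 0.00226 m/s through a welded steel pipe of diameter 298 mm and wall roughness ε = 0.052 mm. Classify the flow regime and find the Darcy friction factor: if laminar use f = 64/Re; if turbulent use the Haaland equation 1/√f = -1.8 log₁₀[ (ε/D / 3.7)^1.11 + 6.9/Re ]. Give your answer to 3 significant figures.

f ≈ 0.208

Re = ρVD/μ = 1120·0.00226·0.298/0.00245 = 307.9.
Re < 2300 → laminar, so f = 64/Re = 0.2079 (roughness is irrelevant in laminar flow).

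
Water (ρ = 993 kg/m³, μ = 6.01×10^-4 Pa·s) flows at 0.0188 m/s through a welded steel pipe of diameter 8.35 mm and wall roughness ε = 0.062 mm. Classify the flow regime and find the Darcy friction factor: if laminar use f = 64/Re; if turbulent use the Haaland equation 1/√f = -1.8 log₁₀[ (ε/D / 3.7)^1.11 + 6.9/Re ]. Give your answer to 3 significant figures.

f ≈ 0.247

Re = ρVD/μ = 993·0.0188·0.00835/0.000601 = 259.4.
Re < 2300 → laminar, so f = 64/Re = 0.2468 (roughness is irrelevant in laminar flow).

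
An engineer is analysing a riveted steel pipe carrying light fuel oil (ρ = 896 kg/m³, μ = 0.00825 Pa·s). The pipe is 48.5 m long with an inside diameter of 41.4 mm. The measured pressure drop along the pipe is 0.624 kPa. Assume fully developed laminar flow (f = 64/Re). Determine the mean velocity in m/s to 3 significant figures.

V ≈ 0.0835 m/s

For laminar flow, f = 64/Re with Re = ρVD/μ, so Darcy-Weisbach reduces to ΔP = 32μLV/D². Solving for V: V = ΔP·D²/(32μL) = 624·(0.0414)²/(32·0.00825·48.5) = 0.08353 m/s.
Check: Re = ρVD/μ = 896·0.08353·0.0414/0.00825 = 375.6 < 2300, so the laminar assumption holds.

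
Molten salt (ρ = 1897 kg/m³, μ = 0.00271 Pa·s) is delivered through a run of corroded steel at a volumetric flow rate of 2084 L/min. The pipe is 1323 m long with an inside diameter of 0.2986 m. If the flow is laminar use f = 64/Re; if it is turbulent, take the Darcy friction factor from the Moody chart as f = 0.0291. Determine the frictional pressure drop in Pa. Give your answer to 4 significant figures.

Q = 2084 L/min = 2084/60000 = 0.03473 m³/s.
Cross-sectional area A = πD²/4 = π(0.2986)²/4 = 0.07003 m²; mean velocity V = Q/A = 0.03473/0.07003 = 0.496 m/s.
Reynolds number Re = ρVD/μ = 1897 · 0.496 · 0.2986 / 0.00271 = 1.037e+05.
Re > 4000 → turbulent; use the Moody-chart value f = 0.0291.
Darcy-Weisbach: ΔP = f(L/D)(ρV²/2) = 0.0291·(1323/0.2986)·(1897·0.496²/2) = 0.0291·4431·233.3 = 3.009e+04 Pa.

ΔP ≈ 30090 Pa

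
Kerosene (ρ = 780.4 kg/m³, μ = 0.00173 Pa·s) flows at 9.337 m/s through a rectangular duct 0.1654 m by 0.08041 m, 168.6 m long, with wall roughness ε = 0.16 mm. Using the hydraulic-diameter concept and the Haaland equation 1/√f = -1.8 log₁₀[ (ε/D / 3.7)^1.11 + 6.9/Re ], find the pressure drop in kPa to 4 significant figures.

ΔP ≈ 1173 kPa

Hydraulic diameter D_h = 4A/P = 4·(0.1654·0.08041)/(2·(0.1654+0.08041)) = 0.0532/0.4916 = 0.1082 m.
Re = ρVD_h/μ = 780.4·9.337·0.1082/0.00173 = 4.558e+05.
ε/D_h = 0.00016/0.1082 = 0.00148; Haaland gives 1/√f = -1.8 log₁₀[0.000169+1.51e-05] = 6.723, so f = 0.02213.
ΔP = f(L/D_h)(ρV²/2) = 0.02213·168.6/0.1082·3.402e+04 = 1.173e+06 Pa.
ΔP = 1173 kPa.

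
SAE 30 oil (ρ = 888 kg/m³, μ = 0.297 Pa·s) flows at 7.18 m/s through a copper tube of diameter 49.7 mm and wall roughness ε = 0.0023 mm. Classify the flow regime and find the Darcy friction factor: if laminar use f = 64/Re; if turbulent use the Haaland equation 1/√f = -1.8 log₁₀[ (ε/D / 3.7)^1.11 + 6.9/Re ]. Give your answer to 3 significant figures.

Re = ρVD/μ = 888·7.18·0.0497/0.297 = 1067.
Re < 2300 → laminar, so f = 64/Re = 0.05998 (roughness is irrelevant in laminar flow).

f ≈ 0.0600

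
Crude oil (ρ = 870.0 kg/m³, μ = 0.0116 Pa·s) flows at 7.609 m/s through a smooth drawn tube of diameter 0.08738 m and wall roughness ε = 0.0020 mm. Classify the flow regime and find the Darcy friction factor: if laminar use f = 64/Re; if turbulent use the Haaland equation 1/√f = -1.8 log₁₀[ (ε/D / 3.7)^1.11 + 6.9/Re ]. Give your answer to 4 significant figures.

f ≈ 0.02078

Re = ρVD/μ = 870·7.609·0.08738/0.0116 = 4.987e+04.
Re > 4000 → turbulent. ε/D = 2e-06/0.08738 = 2.29e-05; Haaland: 1/√f = -1.8 log₁₀[1.65e-06 + 0.000138] = 6.937, so f = 0.02078.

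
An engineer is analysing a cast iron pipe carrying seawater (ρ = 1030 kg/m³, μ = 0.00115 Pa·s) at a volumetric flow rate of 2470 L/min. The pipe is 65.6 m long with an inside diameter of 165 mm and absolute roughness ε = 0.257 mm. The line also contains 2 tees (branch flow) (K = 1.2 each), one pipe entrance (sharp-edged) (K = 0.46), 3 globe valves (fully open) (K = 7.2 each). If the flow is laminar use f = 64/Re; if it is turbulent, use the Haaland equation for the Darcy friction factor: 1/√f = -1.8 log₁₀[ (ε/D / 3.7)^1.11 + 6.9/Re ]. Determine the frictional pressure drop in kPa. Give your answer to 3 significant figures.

Q = 2470 L/min = 2470/60000 = 0.04117 m³/s.
Cross-sectional area A = πD²/4 = π(0.165)²/4 = 0.02138 m²; mean velocity V = Q/A = 0.04117/0.02138 = 1.925 m/s.
Reynolds number Re = ρVD/μ = 1030 · 1.925 · 0.165 / 0.00115 = 2.845e+05.
Re > 4000 → turbulent. Relative roughness ε/D = 0.000257/0.165 = 0.00156. Haaland: 1/√f = -1.8 log₁₀[(0.00156/3.7)^1.11 + 6.9/2.845e+05] = -1.8 log₁₀[0.000179 + 2.43e-05] = 6.645, so f = 0.02264.
Total minor-loss coefficient ΣK = 2·1.2 + 1·0.46 + 3·7.2 = 24.5.
ΔP = [f·L/D + ΣK]·(ρV²/2) = [0.02264·65.6/0.165 + 24.5]·(1030·1.925²/2) = [9.003 + 24.5]·1909 = 6.388e+04 Pa.
ΔP = 6.388e+04 Pa = 63.9 kPa.

ΔP ≈ 63.9 kPa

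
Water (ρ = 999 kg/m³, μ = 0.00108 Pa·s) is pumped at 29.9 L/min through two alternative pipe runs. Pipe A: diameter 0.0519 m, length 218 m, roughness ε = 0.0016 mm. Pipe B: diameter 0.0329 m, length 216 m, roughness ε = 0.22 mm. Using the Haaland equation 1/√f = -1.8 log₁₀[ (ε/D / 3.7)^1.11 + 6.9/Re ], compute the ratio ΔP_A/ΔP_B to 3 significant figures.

ΔP_A/ΔP_B ≈ 0.0836

Pipe A: V = Q/A = 0.0004983/0.002116 = 0.2356 m/s; Re = 1.131e+04; ε/D = 3.08e-05; Haaland → f = 0.0299; ΔP_A = f(L/D)(ρV²/2) = 3481 Pa.
Pipe B: V = Q/A = 0.0004983/0.0008501 = 0.5862 m/s; Re = 1.784e+04; ε/D = 0.00669; Haaland → f = 0.03696; ΔP_B = f(L/D)(ρV²/2) = 4.165e+04 Pa.
ΔP_A/ΔP_B = 3481/4.165e+04 = 0.0836.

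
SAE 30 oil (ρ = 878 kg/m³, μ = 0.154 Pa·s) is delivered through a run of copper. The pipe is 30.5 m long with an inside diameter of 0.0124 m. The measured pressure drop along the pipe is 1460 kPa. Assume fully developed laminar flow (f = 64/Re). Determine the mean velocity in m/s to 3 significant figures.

V ≈ 1.49 m/s

For laminar flow, f = 64/Re with Re = ρVD/μ, so Darcy-Weisbach reduces to ΔP = 32μLV/D². Solving for V: V = ΔP·D²/(32μL) = 1.46e+06·(0.0124)²/(32·0.154·30.5) = 1.494 m/s.
Check: Re = ρVD/μ = 878·1.494·0.0124/0.154 = 105.6 < 2300, so the laminar assumption holds.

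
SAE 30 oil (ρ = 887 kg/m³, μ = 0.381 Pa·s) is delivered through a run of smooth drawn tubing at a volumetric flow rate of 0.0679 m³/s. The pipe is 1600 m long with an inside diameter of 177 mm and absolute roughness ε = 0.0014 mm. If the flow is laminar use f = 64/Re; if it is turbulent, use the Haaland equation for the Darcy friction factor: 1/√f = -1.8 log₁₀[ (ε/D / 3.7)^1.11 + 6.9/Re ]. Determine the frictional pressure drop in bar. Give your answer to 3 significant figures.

ΔP ≈ 17.2 bar

Cross-sectional area A = πD²/4 = π(0.177)²/4 = 0.02461 m²; mean velocity V = Q/A = 0.0679/0.02461 = 2.76 m/s.
Reynolds number Re = ρVD/μ = 887 · 2.76 · 0.177 / 0.381 = 1137.
Re < 2300 → laminar flow, so f = 64/Re = 64/1137 = 0.05628 (the turbulent correlation is not needed).
Darcy-Weisbach: ΔP = f(L/D)(ρV²/2) = 0.05628·(1600/0.177)·(887·2.76²/2) = 0.05628·9040·3377 = 1.718e+06 Pa.
ΔP = 1.718e+06 Pa = 17.2 bar.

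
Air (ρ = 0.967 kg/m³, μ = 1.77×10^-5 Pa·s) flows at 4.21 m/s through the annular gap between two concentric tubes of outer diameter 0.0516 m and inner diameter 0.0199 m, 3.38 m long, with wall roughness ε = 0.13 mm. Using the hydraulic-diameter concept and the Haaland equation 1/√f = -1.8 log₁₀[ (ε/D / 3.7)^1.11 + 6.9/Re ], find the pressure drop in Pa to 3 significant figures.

Hydraulic diameter D_h = 4A/P = D_o - D_i = 0.0516 - 0.0199 = 0.0317 m.
Re = ρVD_h/μ = 0.967·4.21·0.0317/1.77e-05 = 7291.
ε/D_h = 0.00013/0.0317 = 0.0041; Haaland gives 1/√f = -1.8 log₁₀[0.000524+0.000946] = 5.098, so f = 0.03847.
ΔP = f(L/D_h)(ρV²/2) = 0.03847·3.38/0.0317·8.57 = 35.15 Pa.

ΔP ≈ 35.2 Pa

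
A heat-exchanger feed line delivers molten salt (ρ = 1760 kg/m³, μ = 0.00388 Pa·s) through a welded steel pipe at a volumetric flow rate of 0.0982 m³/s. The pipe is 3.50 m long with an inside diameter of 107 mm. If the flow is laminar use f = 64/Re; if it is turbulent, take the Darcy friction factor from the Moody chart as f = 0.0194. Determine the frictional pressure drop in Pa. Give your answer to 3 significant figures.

ΔP ≈ 66600 Pa

Cross-sectional area A = πD²/4 = π(0.107)²/4 = 0.008992 m²; mean velocity V = Q/A = 0.0982/0.008992 = 10.92 m/s.
Reynolds number Re = ρVD/μ = 1760 · 10.92 · 0.107 / 0.00388 = 5.301e+05.
Re > 4000 → turbulent; use the Moody-chart value f = 0.0194.
Darcy-Weisbach: ΔP = f(L/D)(ρV²/2) = 0.0194·(3.5/0.107)·(1760·10.92²/2) = 0.0194·32.71·1.05e+05 = 6.66e+04 Pa.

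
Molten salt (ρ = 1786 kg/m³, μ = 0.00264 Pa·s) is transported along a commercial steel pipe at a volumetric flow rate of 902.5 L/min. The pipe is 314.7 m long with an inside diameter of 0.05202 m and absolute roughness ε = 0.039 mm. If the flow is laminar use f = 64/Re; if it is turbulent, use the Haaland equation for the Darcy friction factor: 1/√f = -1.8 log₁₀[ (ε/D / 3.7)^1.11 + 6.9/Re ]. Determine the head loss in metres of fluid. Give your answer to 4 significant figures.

Q = 902.5 L/min = 902.5/60000 = 0.01504 m³/s.
Cross-sectional area A = πD²/4 = π(0.05202)²/4 = 0.002125 m²; mean velocity V = Q/A = 0.01504/0.002125 = 7.077 m/s.
Reynolds number Re = ρVD/μ = 1786 · 7.077 · 0.05202 / 0.00264 = 2.491e+05.
Re > 4000 → turbulent. Relative roughness ε/D = 3.9e-05/0.05202 = 0.00075. Haaland: 1/√f = -1.8 log₁₀[(0.00075/3.7)^1.11 + 6.9/2.491e+05] = -1.8 log₁₀[7.95e-05 + 2.77e-05] = 7.146, so f = 0.01959.
Darcy-Weisbach: ΔP = f(L/D)(ρV²/2) = 0.01959·(314.7/0.05202)·(1786·7.077²/2) = 0.01959·6050·4.473e+04 = 5.3e+06 Pa.
Head loss h_f = ΔP/(ρg) = 5.3e+06/(1786·9.81) = 302.5 m.

h_f ≈ 302.5 m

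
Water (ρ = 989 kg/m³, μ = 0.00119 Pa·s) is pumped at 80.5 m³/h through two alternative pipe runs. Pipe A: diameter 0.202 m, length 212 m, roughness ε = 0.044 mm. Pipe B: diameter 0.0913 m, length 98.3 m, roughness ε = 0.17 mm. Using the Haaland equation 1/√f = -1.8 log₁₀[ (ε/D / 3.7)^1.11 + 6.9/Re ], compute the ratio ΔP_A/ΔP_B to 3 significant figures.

ΔP_A/ΔP_B ≈ 0.0315

Pipe A: V = Q/A = 0.02236/0.03205 = 0.6978 m/s; Re = 1.171e+05; ε/D = 0.000218; Haaland → f = 0.01834; ΔP_A = f(L/D)(ρV²/2) = 4635 Pa.
Pipe B: V = Q/A = 0.02236/0.006547 = 3.416 m/s; Re = 2.592e+05; ε/D = 0.00186; Haaland → f = 0.02367; ΔP_B = f(L/D)(ρV²/2) = 1.47e+05 Pa.
ΔP_A/ΔP_B = 4635/1.47e+05 = 0.0315.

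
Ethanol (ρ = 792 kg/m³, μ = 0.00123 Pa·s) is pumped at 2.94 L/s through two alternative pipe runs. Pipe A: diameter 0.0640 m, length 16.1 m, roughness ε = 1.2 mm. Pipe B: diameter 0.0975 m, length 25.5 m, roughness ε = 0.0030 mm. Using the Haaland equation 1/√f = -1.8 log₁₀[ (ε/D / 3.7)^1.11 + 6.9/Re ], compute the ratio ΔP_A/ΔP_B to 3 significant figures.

ΔP_A/ΔP_B ≈ 10.3

Pipe A: V = Q/A = 0.00294/0.003217 = 0.9139 m/s; Re = 3.766e+04; ε/D = 0.0187; Haaland → f = 0.04858; ΔP_A = f(L/D)(ρV²/2) = 4042 Pa.
Pipe B: V = Q/A = 0.00294/0.007466 = 0.3938 m/s; Re = 2.472e+04; ε/D = 3.08e-05; Haaland → f = 0.02448; ΔP_B = f(L/D)(ρV²/2) = 393.2 Pa.
ΔP_A/ΔP_B = 4042/393.2 = 10.3.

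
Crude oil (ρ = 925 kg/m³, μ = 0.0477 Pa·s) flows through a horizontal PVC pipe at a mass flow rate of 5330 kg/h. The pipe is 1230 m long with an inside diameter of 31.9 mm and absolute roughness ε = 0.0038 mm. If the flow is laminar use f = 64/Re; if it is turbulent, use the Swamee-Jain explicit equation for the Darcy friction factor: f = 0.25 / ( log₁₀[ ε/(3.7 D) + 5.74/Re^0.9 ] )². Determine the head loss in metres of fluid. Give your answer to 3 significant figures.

ṁ = 5330 kg/h = 5330/3600 = 1.481 kg/s.
A = πD²/4 = π(0.0319)²/4 = 0.0007992 m²; mean velocity V = ṁ/(ρA) = 1.481/(925 · 0.0007992) = 2.003 m/s.
Reynolds number Re = ρVD/μ = 925 · 2.003 · 0.0319 / 0.0477 = 1239.
Re < 2300 → laminar flow, so f = 64/Re = 64/1239 = 0.05166 (the turbulent correlation is not needed).
Darcy-Weisbach: ΔP = f(L/D)(ρV²/2) = 0.05166·(1230/0.0319)·(925·2.003²/2) = 0.05166·3.856e+04·1855 = 3.695e+06 Pa.
Head loss h_f = ΔP/(ρg) = 3.695e+06/(925·9.81) = 407 m.

h_f ≈ 407 m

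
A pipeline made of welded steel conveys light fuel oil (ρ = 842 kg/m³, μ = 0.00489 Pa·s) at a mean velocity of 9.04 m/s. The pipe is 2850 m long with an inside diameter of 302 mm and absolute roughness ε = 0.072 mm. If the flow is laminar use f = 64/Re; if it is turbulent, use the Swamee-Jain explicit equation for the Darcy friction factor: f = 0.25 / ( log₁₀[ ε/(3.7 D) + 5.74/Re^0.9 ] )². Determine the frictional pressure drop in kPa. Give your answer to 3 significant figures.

Reynolds number Re = ρVD/μ = 842 · 9.04 · 0.302 / 0.00489 = 4.701e+05.
Re > 4000 → turbulent. Relative roughness ε/D = 7.2e-05/0.302 = 0.000238. Swamee-Jain: f = 0.25/(log₁₀[0.000238/3.7 + 5.74/4.701e+05^0.9])² = 0.25/(log₁₀[6.44e-05 + 4.51e-05])² = 0.25/(-3.961)² = 0.01594.
Darcy-Weisbach: ΔP = f(L/D)(ρV²/2) = 0.01594·(2850/0.302)·(842·9.04²/2) = 0.01594·9437·3.44e+04 = 5.175e+06 Pa.
ΔP = 5.175e+06 Pa = 5170 kPa.

ΔP ≈ 5170 kPa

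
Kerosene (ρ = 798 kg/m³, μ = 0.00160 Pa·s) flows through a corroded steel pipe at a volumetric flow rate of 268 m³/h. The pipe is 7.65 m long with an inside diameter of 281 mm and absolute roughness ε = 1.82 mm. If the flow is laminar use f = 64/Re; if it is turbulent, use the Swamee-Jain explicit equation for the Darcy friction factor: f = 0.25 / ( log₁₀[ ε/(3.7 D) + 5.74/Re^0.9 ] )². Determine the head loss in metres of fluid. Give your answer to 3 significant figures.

Q = 268 m³/h = 268/3600 = 0.07444 m³/s.
Cross-sectional area A = πD²/4 = π(0.281)²/4 = 0.06202 m²; mean velocity V = Q/A = 0.07444/0.06202 = 1.2 m/s.
Reynolds number Re = ρVD/μ = 798 · 1.2 · 0.281 / 0.0016 = 1.682e+05.
Re > 4000 → turbulent. Relative roughness ε/D = 0.00182/0.281 = 0.00648. Swamee-Jain: f = 0.25/(log₁₀[0.00648/3.7 + 5.74/1.682e+05^0.9])² = 0.25/(log₁₀[0.00175 + 0.000114])² = 0.25/(-2.73)² = 0.03356.
Darcy-Weisbach: ΔP = f(L/D)(ρV²/2) = 0.03356·(7.65/0.281)·(798·1.2²/2) = 0.03356·27.22·575 = 525.2 Pa.
Head loss h_f = ΔP/(ρg) = 525.2/(798·9.81) = 0.0671 m.

h_f ≈ 0.0671 m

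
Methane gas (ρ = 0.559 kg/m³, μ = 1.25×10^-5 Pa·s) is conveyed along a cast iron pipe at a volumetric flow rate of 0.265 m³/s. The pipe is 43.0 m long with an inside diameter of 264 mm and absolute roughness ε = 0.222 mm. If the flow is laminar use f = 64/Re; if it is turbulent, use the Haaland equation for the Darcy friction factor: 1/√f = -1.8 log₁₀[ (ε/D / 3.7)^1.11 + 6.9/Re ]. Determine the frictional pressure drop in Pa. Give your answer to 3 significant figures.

Cross-sectional area A = πD²/4 = π(0.264)²/4 = 0.05474 m²; mean velocity V = Q/A = 0.265/0.05474 = 4.841 m/s.
Reynolds number Re = ρVD/μ = 0.559 · 4.841 · 0.264 / 1.25e-05 = 5.715e+04.
Re > 4000 → turbulent. Relative roughness ε/D = 0.000222/0.264 = 0.000841. Haaland: 1/√f = -1.8 log₁₀[(0.000841/3.7)^1.11 + 6.9/5.715e+04] = -1.8 log₁₀[9.03e-05 + 0.000121] = 6.616, so f = 0.02284.
Darcy-Weisbach: ΔP = f(L/D)(ρV²/2) = 0.02284·(43/0.264)·(0.559·4.841²/2) = 0.02284·162.9·6.551 = 24.37 Pa.

ΔP ≈ 24.4 Pa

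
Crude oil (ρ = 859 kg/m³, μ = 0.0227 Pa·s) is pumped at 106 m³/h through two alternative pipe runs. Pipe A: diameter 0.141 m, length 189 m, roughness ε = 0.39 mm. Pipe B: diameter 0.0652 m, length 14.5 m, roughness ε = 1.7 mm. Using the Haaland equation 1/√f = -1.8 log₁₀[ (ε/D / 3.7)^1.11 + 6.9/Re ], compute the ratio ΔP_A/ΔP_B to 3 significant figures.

ΔP_A/ΔP_B ≈ 0.171

Pipe A: V = Q/A = 0.02944/0.01561 = 1.886 m/s; Re = 1.006e+04; ε/D = 0.00277; Haaland → f = 0.03453; ΔP_A = f(L/D)(ρV²/2) = 7.07e+04 Pa.
Pipe B: V = Q/A = 0.02944/0.003339 = 8.819 m/s; Re = 2.176e+04; ε/D = 0.0261; Haaland → f = 0.05559; ΔP_B = f(L/D)(ρV²/2) = 4.13e+05 Pa.
ΔP_A/ΔP_B = 7.07e+04/4.13e+05 = 0.171.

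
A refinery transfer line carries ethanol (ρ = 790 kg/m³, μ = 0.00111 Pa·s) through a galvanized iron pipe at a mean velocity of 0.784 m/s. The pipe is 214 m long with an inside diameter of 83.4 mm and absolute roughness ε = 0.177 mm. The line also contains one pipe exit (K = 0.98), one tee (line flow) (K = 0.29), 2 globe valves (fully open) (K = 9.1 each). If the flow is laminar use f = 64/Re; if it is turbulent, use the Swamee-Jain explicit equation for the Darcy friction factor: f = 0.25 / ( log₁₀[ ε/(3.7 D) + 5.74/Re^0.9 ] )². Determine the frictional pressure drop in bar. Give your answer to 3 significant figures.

Reynolds number Re = ρVD/μ = 790 · 0.784 · 0.0834 / 0.00111 = 4.654e+04.
Re > 4000 → turbulent. Relative roughness ε/D = 0.000177/0.0834 = 0.00212. Swamee-Jain: f = 0.25/(log₁₀[0.00212/3.7 + 5.74/4.654e+04^0.9])² = 0.25/(log₁₀[0.000574 + 0.000361])² = 0.25/(-3.029)² = 0.02724.
Total minor-loss coefficient ΣK = 1·0.98 + 1·0.29 + 2·9.1 = 19.5.
ΔP = [f·L/D + ΣK]·(ρV²/2) = [0.02724·214/0.0834 + 19.5]·(790·0.784²/2) = [69.91 + 19.5]·242.8 = 2.17e+04 Pa.
ΔP = 2.17e+04 Pa = 0.217 bar.

ΔP ≈ 0.217 bar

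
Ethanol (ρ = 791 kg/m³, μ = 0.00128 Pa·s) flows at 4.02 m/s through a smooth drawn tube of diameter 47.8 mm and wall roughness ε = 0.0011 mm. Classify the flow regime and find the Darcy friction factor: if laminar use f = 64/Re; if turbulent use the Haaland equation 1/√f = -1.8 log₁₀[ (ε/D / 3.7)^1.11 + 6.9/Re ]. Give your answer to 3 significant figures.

Re = ρVD/μ = 791·4.02·0.0478/0.00128 = 1.187e+05.
Re > 4000 → turbulent. ε/D = 1.1e-06/0.0478 = 2.3e-05; Haaland: 1/√f = -1.8 log₁₀[1.66e-06 + 5.81e-05] = 7.602, so f = 0.0173.

f ≈ 0.0173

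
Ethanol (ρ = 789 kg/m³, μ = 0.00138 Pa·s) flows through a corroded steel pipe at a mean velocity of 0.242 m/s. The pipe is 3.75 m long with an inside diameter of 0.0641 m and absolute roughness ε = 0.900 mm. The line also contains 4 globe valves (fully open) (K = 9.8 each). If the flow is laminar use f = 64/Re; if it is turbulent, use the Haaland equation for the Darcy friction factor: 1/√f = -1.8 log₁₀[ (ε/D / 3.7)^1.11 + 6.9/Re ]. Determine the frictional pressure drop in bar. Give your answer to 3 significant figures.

ΔP ≈ 0.00970 bar

Reynolds number Re = ρVD/μ = 789 · 0.242 · 0.0641 / 0.00138 = 8869.
Re > 4000 → turbulent. Relative roughness ε/D = 0.0009/0.0641 = 0.014. Haaland: 1/√f = -1.8 log₁₀[(0.014/3.7)^1.11 + 6.9/8869] = -1.8 log₁₀[0.00206 + 0.000778] = 4.586, so f = 0.04755.
Total minor-loss coefficient ΣK = 4·9.8 = 39.2.
ΔP = [f·L/D + ΣK]·(ρV²/2) = [0.04755·3.75/0.0641 + 39.2]·(789·0.242²/2) = [2.782 + 39.2]·23.1 = 969.9 Pa.
ΔP = 969.9 Pa = 0.00970 bar.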